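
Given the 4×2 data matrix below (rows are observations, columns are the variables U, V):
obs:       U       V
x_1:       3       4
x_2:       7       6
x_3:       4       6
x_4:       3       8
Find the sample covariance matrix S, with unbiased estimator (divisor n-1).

Step 1 — column means:
  mean(U) = (3 + 7 + 4 + 3) / 4 = 17/4 = 4.25
  mean(V) = (4 + 6 + 6 + 8) / 4 = 24/4 = 6

Step 2 — sample covariance S[i,j] = (1/(n-1)) · Σ_k (x_{k,i} - mean_i) · (x_{k,j} - mean_j), with n-1 = 3.
  S[U,U] = ((-1.25)·(-1.25) + (2.75)·(2.75) + (-0.25)·(-0.25) + (-1.25)·(-1.25)) / 3 = 10.75/3 = 3.5833
  S[U,V] = ((-1.25)·(-2) + (2.75)·(0) + (-0.25)·(0) + (-1.25)·(2)) / 3 = 0/3 = 0
  S[V,V] = ((-2)·(-2) + (0)·(0) + (0)·(0) + (2)·(2)) / 3 = 8/3 = 2.6667

S is symmetric (S[j,i] = S[i,j]). Assembling:

S = [[3.5833, 0],
 [0, 2.6667]]


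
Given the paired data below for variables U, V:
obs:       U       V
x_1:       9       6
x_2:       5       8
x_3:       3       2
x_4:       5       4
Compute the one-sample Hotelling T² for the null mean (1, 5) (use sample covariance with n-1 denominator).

Step 1 — sample mean vector:
  mean(U) = (9 + 5 + 3 + 5) / 4 = 22/4 = 5.5
  mean(V) = (6 + 8 + 2 + 4) / 4 = 20/4 = 5
  x̄ = (5.5, 5),  deviation x̄ - mu_0 = (5.5, 5) - (1, 5) = (4.5, 0).

Step 2 — sample covariance matrix, S[i,j] = (1/(n-1)) · Σ_k (x_{k,i} - mean_i) · (x_{k,j} - mean_j), divisor n-1 = 3:
  S[U,U] = ((3.5)·(3.5) + (-0.5)·(-0.5) + (-2.5)·(-2.5) + (-0.5)·(-0.5)) / 3 = 19/3 = 6.3333
  S[U,V] = ((3.5)·(1) + (-0.5)·(3) + (-2.5)·(-3) + (-0.5)·(-1)) / 3 = 10/3 = 3.3333
  S[V,V] = ((1)·(1) + (3)·(3) + (-3)·(-3) + (-1)·(-1)) / 3 = 20/3 = 6.6667
  S = [[6.3333, 3.3333],
 [3.3333, 6.6667]].

Step 3 — invert S. det(S) = 6.3333·6.6667 - (3.3333)² = 31.1111.
  S^{-1} = (1/det) · [[d, -b], [-b, a]] = [[0.2143, -0.1071],
 [-0.1071, 0.2036]].

Step 4 — quadratic form (x̄ - mu_0)^T · S^{-1} · (x̄ - mu_0):
  S^{-1} · (x̄ - mu_0) = (0.9643, -0.4821),
  (x̄ - mu_0)^T · [...] = (4.5)·(0.9643) + (0)·(-0.4821) = 4.3393.

Step 5 — scale by n: T² = 4 · 4.3393 = 17.3571.

T² ≈ 17.3571


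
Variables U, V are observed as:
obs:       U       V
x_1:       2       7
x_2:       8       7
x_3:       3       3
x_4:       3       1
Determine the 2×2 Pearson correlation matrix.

Step 1 — column means:
  mean(U) = (2 + 8 + 3 + 3) / 4 = 16/4 = 4
  mean(V) = (7 + 7 + 3 + 1) / 4 = 18/4 = 4.5

Step 2 — sample variances and covariances s[i,j] = (1/(n-1)) · Σ_k (x_{k,i} - mean_i) · (x_{k,j} - mean_j), with n-1 = 3:
  s[U,U] = ((-2)·(-2) + (4)·(4) + (-1)·(-1) + (-1)·(-1)) / 3 = 22/3 = 7.3333
  s[U,V] = ((-2)·(2.5) + (4)·(2.5) + (-1)·(-1.5) + (-1)·(-3.5)) / 3 = 10/3 = 3.3333
  s[V,V] = ((2.5)·(2.5) + (2.5)·(2.5) + (-1.5)·(-1.5) + (-3.5)·(-3.5)) / 3 = 27/3 = 9
  Sample standard deviations s_i = √(s[i,i]):
  s(U) = √(7.3333) = 2.708
  s(V) = √(9) = 3

Step 3 — r_{ij} = s_{ij} / (s_i · s_j):
  r[U,U] = 1 (diagonal).
  r[U,V] = 3.3333 / (2.708 · 3) = 3.3333 / 8.124 = 0.4103
  r[V,V] = 1 (diagonal).

R is symmetric with unit diagonal. Assembling:

R = [[1, 0.4103],
 [0.4103, 1]]


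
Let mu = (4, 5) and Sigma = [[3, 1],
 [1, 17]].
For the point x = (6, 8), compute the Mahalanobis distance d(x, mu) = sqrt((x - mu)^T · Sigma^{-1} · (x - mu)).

Step 1 — centre the observation: (x - mu) = (2, 3).

Step 2 — invert Sigma. det(Sigma) = 3·17 - (1)² = 50.
  Sigma^{-1} = (1/det) · [[d, -b], [-b, a]] = [[0.34, -0.02],
 [-0.02, 0.06]].

Step 3 — form the quadratic (x - mu)^T · Sigma^{-1} · (x - mu):
  Sigma^{-1} · (x - mu) = (0.62, 0.14).
  (x - mu)^T · [Sigma^{-1} · (x - mu)] = (2)·(0.62) + (3)·(0.14) = 1.66.

Step 4 — take square root: d = √(1.66) ≈ 1.2884.

d(x, mu) = √(1.66) ≈ 1.2884


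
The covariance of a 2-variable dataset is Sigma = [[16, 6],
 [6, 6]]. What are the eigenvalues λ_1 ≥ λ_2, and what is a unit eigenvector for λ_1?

Step 1 — characteristic polynomial of 2×2 Sigma:
  det(Sigma - λI) = λ² - trace · λ + det = 0.
  trace = 16 + 6 = 22, det = 16·6 - (6)² = 60.
Step 2 — discriminant:
  Δ = trace² - 4·det = 484 - 240 = 244.
Step 3 — eigenvalues:
  λ = (trace ± √Δ)/2 = (22 ± 15.6205)/2,
  λ_1 = 18.8102,  λ_2 = 3.1898.

Step 4 — unit eigenvector for λ_1: solve (Sigma - λ_1 I)v = 0. First row:
  (16 - 18.8102)·v_x + (6)·v_y = 0, i.e. (-2.8102)·v_x + (6)·v_y = 0,
  so v ∝ (b, λ_1 - a) = (6, 2.8102) = u.
  ||u|| = √((6)² + (2.8102)²) = √(43.8975) ≈ 6.6255,
  v_1 = u/||u|| ≈ (0.9056, 0.4242) (||v_1|| = 1).

λ_1 = 18.8102,  λ_2 = 3.1898;  v_1 ≈ (0.9056, 0.4242)


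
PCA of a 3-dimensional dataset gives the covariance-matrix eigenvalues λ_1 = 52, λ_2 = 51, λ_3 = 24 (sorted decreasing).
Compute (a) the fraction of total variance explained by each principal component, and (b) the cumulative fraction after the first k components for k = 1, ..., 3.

Step 1 — total variance = trace(Sigma) = Σ λ_i = 52 + 51 + 24 = 127.

Step 2 — fraction explained by component i = λ_i / Σ λ:
  PC1: 52/127 = 0.4094
  PC2: 51/127 = 0.4016
  PC3: 24/127 = 0.189

Step 3 — cumulative fraction after k components = (λ_1 + ... + λ_k) / Σ λ:
  k = 1: 52/127 = 0.4094
  k = 2: (52 + 51)/127 = 103/127 = 0.811
  k = 3: (52 + 51 + 24)/127 = 127/127 = 1

Summary (fraction, with percent):

explained: PC1 0.4094 (40.94%), PC2 0.4016 (40.16%), PC3 0.189 (18.9%);  cumulative: 0.4094, 0.811, 1


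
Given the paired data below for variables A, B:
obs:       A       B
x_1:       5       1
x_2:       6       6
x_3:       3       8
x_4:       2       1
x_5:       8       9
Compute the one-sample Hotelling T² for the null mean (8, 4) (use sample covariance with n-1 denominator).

Step 1 — sample mean vector:
  mean(A) = (5 + 6 + 3 + 2 + 8) / 5 = 24/5 = 4.8
  mean(B) = (1 + 6 + 8 + 1 + 9) / 5 = 25/5 = 5
  x̄ = (4.8, 5),  deviation x̄ - mu_0 = (4.8, 5) - (8, 4) = (-3.2, 1).

Step 2 — sample covariance matrix, S[i,j] = (1/(n-1)) · Σ_k (x_{k,i} - mean_i) · (x_{k,j} - mean_j), divisor n-1 = 4:
  S[A,A] = ((0.2)·(0.2) + (1.2)·(1.2) + (-1.8)·(-1.8) + (-2.8)·(-2.8) + (3.2)·(3.2)) / 4 = 22.8/4 = 5.7
  S[A,B] = ((0.2)·(-4) + (1.2)·(1) + (-1.8)·(3) + (-2.8)·(-4) + (3.2)·(4)) / 4 = 19/4 = 4.75
  S[B,B] = ((-4)·(-4) + (1)·(1) + (3)·(3) + (-4)·(-4) + (4)·(4)) / 4 = 58/4 = 14.5
  S = [[5.7, 4.75],
 [4.75, 14.5]].

Step 3 — invert S. det(S) = 5.7·14.5 - (4.75)² = 60.0875.
  S^{-1} = (1/det) · [[d, -b], [-b, a]] = [[0.2413, -0.0791],
 [-0.0791, 0.0949]].

Step 4 — quadratic form (x̄ - mu_0)^T · S^{-1} · (x̄ - mu_0):
  S^{-1} · (x̄ - mu_0) = (-0.8513, 0.3478),
  (x̄ - mu_0)^T · [...] = (-3.2)·(-0.8513) + (1)·(0.3478) = 3.0719.

Step 5 — scale by n: T² = 5 · 3.0719 = 15.3593.

T² ≈ 15.3593


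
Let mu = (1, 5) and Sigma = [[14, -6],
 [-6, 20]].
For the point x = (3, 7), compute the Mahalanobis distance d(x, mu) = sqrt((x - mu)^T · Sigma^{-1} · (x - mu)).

Step 1 — centre the observation: (x - mu) = (2, 2).

Step 2 — invert Sigma. det(Sigma) = 14·20 - (-6)² = 244.
  Sigma^{-1} = (1/det) · [[d, -b], [-b, a]] = [[0.082, 0.0246],
 [0.0246, 0.0574]].

Step 3 — form the quadratic (x - mu)^T · Sigma^{-1} · (x - mu):
  Sigma^{-1} · (x - mu) = (0.2131, 0.1639).
  (x - mu)^T · [Sigma^{-1} · (x - mu)] = (2)·(0.2131) + (2)·(0.1639) = 0.7541.

Step 4 — take square root: d = √(0.7541) ≈ 0.8684.

d(x, mu) = √(0.7541) ≈ 0.8684


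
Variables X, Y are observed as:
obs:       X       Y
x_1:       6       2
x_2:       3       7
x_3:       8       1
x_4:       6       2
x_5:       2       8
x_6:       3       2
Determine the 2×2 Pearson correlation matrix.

Step 1 — column means:
  mean(X) = (6 + 3 + 8 + 6 + 2 + 3) / 6 = 28/6 = 4.6667
  mean(Y) = (2 + 7 + 1 + 2 + 8 + 2) / 6 = 22/6 = 3.6667

Step 2 — sample variances and covariances s[i,j] = (1/(n-1)) · Σ_k (x_{k,i} - mean_i) · (x_{k,j} - mean_j), with n-1 = 5:
  s[X,X] = ((1.3333)·(1.3333) + (-1.6667)·(-1.6667) + (3.3333)·(3.3333) + (1.3333)·(1.3333) + (-2.6667)·(-2.6667) + (-1.6667)·(-1.6667)) / 5 = 27.3333/5 = 5.4667
  s[X,Y] = ((1.3333)·(-1.6667) + (-1.6667)·(3.3333) + (3.3333)·(-2.6667) + (1.3333)·(-1.6667) + (-2.6667)·(4.3333) + (-1.6667)·(-1.6667)) / 5 = -27.6667/5 = -5.5333
  s[Y,Y] = ((-1.6667)·(-1.6667) + (3.3333)·(3.3333) + (-2.6667)·(-2.6667) + (-1.6667)·(-1.6667) + (4.3333)·(4.3333) + (-1.6667)·(-1.6667)) / 5 = 45.3333/5 = 9.0667
  Sample standard deviations s_i = √(s[i,i]):
  s(X) = √(5.4667) = 2.3381
  s(Y) = √(9.0667) = 3.0111

Step 3 — r_{ij} = s_{ij} / (s_i · s_j):
  r[X,X] = 1 (diagonal).
  r[X,Y] = -5.5333 / (2.3381 · 3.0111) = -5.5333 / 7.0402 = -0.786
  r[Y,Y] = 1 (diagonal).

R is symmetric with unit diagonal. Assembling:

R = [[1, -0.786],
 [-0.786, 1]]


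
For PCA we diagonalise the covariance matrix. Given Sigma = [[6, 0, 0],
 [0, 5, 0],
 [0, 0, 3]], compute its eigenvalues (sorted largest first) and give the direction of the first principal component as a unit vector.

Step 1 — characteristic polynomial p(λ) = det(λI - Sigma) = λ³ - tr·λ² + c_1·λ - det, where tr = trace, c_1 = sum of the principal 2×2 minors, det = det(Sigma):
  tr = 6 + 5 + 3 = 14,
  c_1 = (6·5 - (0)²) + (6·3 - (0)²) + (5·3 - (0)²) = 30 + 18 + 15 = 63,
  det = 6·(5·3 - (0)²) - (0)·((0)·3 - (0)·(0)) + (0)·((0)·(0) - 5·(0)) = 6·(15) - (0)·(0) + (0)·(0) = 90.
  So p(λ) = λ³ - 14λ² + 63λ - 90.
Step 2 — look for an integer root (rational root theorem: any rational root is an integer divisor of 90). Testing λ = 3:
  p(3) = 27 - 126 + 189 - 90 = 0  ✓
  Dividing out (λ - 3): p(λ) = (λ - 3)(λ² - 11λ + 30).
Step 3 — remaining eigenvalues from the quadratic λ² - 11λ + 30 = 0:
  Δ = 11² - 4·30 = 121 - 120 = 1,  λ = (11 ± √1)/2 = (11 ± 1)/2 = 6 or 5.
  Sorted: λ_1 = 6,  λ_2 = 5,  λ_3 = 3  (check: sum = 14 = tr ✓).

Step 4 — unit eigenvector for λ_1 = 6: v spans the null space of (Sigma - λ_1 I), whose rows are
  r_1 = (0, 0, 0),  r_2 = (0, -1, 0),  r_3 = (0, 0, -3).
  v is orthogonal to every row, so take v ∝ r_2 × r_3 = ((-1)·(-3) - (0)·(0), (0)·(0) - (0)·(-3), (0)·(0) - (-1)·(0)) = (3, 0, 0).
  Rescale (divide by 3): u = (1, 0, 0).
  ||u|| = √((1)² + (0)² + (0)²) = √(1) = 1,  v_1 = u/||u|| ≈ (1, 0, 0) (||v_1|| = 1).

λ_1 = 6,  λ_2 = 5,  λ_3 = 3;  v_1 ≈ (1, 0, 0)


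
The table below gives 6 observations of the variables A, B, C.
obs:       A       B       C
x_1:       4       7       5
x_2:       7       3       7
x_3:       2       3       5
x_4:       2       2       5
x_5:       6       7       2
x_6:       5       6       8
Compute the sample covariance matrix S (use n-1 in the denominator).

Step 1 — column means:
  mean(A) = (4 + 7 + 2 + 2 + 6 + 5) / 6 = 26/6 = 4.3333
  mean(B) = (7 + 3 + 3 + 2 + 7 + 6) / 6 = 28/6 = 4.6667
  mean(C) = (5 + 7 + 5 + 5 + 2 + 8) / 6 = 32/6 = 5.3333

Step 2 — sample covariance S[i,j] = (1/(n-1)) · Σ_k (x_{k,i} - mean_i) · (x_{k,j} - mean_j), with n-1 = 5.
  S[A,A] = ((-0.3333)·(-0.3333) + (2.6667)·(2.6667) + (-2.3333)·(-2.3333) + (-2.3333)·(-2.3333) + (1.6667)·(1.6667) + (0.6667)·(0.6667)) / 5 = 21.3333/5 = 4.2667
  S[A,B] = ((-0.3333)·(2.3333) + (2.6667)·(-1.6667) + (-2.3333)·(-1.6667) + (-2.3333)·(-2.6667) + (1.6667)·(2.3333) + (0.6667)·(1.3333)) / 5 = 9.6667/5 = 1.9333
  S[A,C] = ((-0.3333)·(-0.3333) + (2.6667)·(1.6667) + (-2.3333)·(-0.3333) + (-2.3333)·(-0.3333) + (1.6667)·(-3.3333) + (0.6667)·(2.6667)) / 5 = 2.3333/5 = 0.4667
  S[B,B] = ((2.3333)·(2.3333) + (-1.6667)·(-1.6667) + (-1.6667)·(-1.6667) + (-2.6667)·(-2.6667) + (2.3333)·(2.3333) + (1.3333)·(1.3333)) / 5 = 25.3333/5 = 5.0667
  S[B,C] = ((2.3333)·(-0.3333) + (-1.6667)·(1.6667) + (-1.6667)·(-0.3333) + (-2.6667)·(-0.3333) + (2.3333)·(-3.3333) + (1.3333)·(2.6667)) / 5 = -6.3333/5 = -1.2667
  S[C,C] = ((-0.3333)·(-0.3333) + (1.6667)·(1.6667) + (-0.3333)·(-0.3333) + (-0.3333)·(-0.3333) + (-3.3333)·(-3.3333) + (2.6667)·(2.6667)) / 5 = 21.3333/5 = 4.2667

S is symmetric (S[j,i] = S[i,j]). Assembling:

S = [[4.2667, 1.9333, 0.4667],
 [1.9333, 5.0667, -1.2667],
 [0.4667, -1.2667, 4.2667]]


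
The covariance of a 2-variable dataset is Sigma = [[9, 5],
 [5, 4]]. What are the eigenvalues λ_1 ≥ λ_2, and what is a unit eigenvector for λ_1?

Step 1 — characteristic polynomial of 2×2 Sigma:
  det(Sigma - λI) = λ² - trace · λ + det = 0.
  trace = 9 + 4 = 13, det = 9·4 - (5)² = 11.
Step 2 — discriminant:
  Δ = trace² - 4·det = 169 - 44 = 125.
Step 3 — eigenvalues:
  λ = (trace ± √Δ)/2 = (13 ± 11.1803)/2,
  λ_1 = 12.0902,  λ_2 = 0.9098.

Step 4 — unit eigenvector for λ_1: solve (Sigma - λ_1 I)v = 0. First row:
  (9 - 12.0902)·v_x + (5)·v_y = 0, i.e. (-3.0902)·v_x + (5)·v_y = 0,
  so v ∝ (b, λ_1 - a) = (5, 3.0902) = u.
  ||u|| = √((5)² + (3.0902)²) = √(34.5492) ≈ 5.8779,
  v_1 = u/||u|| ≈ (0.8507, 0.5257) (||v_1|| = 1).

λ_1 = 12.0902,  λ_2 = 0.9098;  v_1 ≈ (0.8507, 0.5257)


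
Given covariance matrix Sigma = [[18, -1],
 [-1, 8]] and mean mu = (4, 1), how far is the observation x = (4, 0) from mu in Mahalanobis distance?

Step 1 — centre the observation: (x - mu) = (0, -1).

Step 2 — invert Sigma. det(Sigma) = 18·8 - (-1)² = 143.
  Sigma^{-1} = (1/det) · [[d, -b], [-b, a]] = [[0.0559, 0.007],
 [0.007, 0.1259]].

Step 3 — form the quadratic (x - mu)^T · Sigma^{-1} · (x - mu):
  Sigma^{-1} · (x - mu) = (-0.007, -0.1259).
  (x - mu)^T · [Sigma^{-1} · (x - mu)] = (0)·(-0.007) + (-1)·(-0.1259) = 0.1259.

Step 4 — take square root: d = √(0.1259) ≈ 0.3548.

d(x, mu) = √(0.1259) ≈ 0.3548


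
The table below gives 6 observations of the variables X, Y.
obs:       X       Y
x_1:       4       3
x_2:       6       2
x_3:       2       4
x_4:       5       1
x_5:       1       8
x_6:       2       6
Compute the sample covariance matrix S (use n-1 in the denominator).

Step 1 — column means:
  mean(X) = (4 + 6 + 2 + 5 + 1 + 2) / 6 = 20/6 = 3.3333
  mean(Y) = (3 + 2 + 4 + 1 + 8 + 6) / 6 = 24/6 = 4

Step 2 — sample covariance S[i,j] = (1/(n-1)) · Σ_k (x_{k,i} - mean_i) · (x_{k,j} - mean_j), with n-1 = 5.
  S[X,X] = ((0.6667)·(0.6667) + (2.6667)·(2.6667) + (-1.3333)·(-1.3333) + (1.6667)·(1.6667) + (-2.3333)·(-2.3333) + (-1.3333)·(-1.3333)) / 5 = 19.3333/5 = 3.8667
  S[X,Y] = ((0.6667)·(-1) + (2.6667)·(-2) + (-1.3333)·(0) + (1.6667)·(-3) + (-2.3333)·(4) + (-1.3333)·(2)) / 5 = -23/5 = -4.6
  S[Y,Y] = ((-1)·(-1) + (-2)·(-2) + (0)·(0) + (-3)·(-3) + (4)·(4) + (2)·(2)) / 5 = 34/5 = 6.8

S is symmetric (S[j,i] = S[i,j]). Assembling:

S = [[3.8667, -4.6],
 [-4.6, 6.8]]


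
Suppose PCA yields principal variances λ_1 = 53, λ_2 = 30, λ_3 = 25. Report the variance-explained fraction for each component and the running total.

Step 1 — total variance = trace(Sigma) = Σ λ_i = 53 + 30 + 25 = 108.

Step 2 — fraction explained by component i = λ_i / Σ λ:
  PC1: 53/108 = 0.4907
  PC2: 30/108 = 0.2778
  PC3: 25/108 = 0.2315

Step 3 — cumulative fraction after k components = (λ_1 + ... + λ_k) / Σ λ:
  k = 1: 53/108 = 0.4907
  k = 2: (53 + 30)/108 = 83/108 = 0.7685
  k = 3: (53 + 30 + 25)/108 = 108/108 = 1

Summary (fraction, with percent):

explained: PC1 0.4907 (49.07%), PC2 0.2778 (27.78%), PC3 0.2315 (23.15%);  cumulative: 0.4907, 0.7685, 1


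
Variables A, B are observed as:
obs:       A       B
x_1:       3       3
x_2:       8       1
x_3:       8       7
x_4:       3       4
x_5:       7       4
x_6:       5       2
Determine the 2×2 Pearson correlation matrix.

Step 1 — column means:
  mean(A) = (3 + 8 + 8 + 3 + 7 + 5) / 6 = 34/6 = 5.6667
  mean(B) = (3 + 1 + 7 + 4 + 4 + 2) / 6 = 21/6 = 3.5

Step 2 — sample variances and covariances s[i,j] = (1/(n-1)) · Σ_k (x_{k,i} - mean_i) · (x_{k,j} - mean_j), with n-1 = 5:
  s[A,A] = ((-2.6667)·(-2.6667) + (2.3333)·(2.3333) + (2.3333)·(2.3333) + (-2.6667)·(-2.6667) + (1.3333)·(1.3333) + (-0.6667)·(-0.6667)) / 5 = 27.3333/5 = 5.4667
  s[A,B] = ((-2.6667)·(-0.5) + (2.3333)·(-2.5) + (2.3333)·(3.5) + (-2.6667)·(0.5) + (1.3333)·(0.5) + (-0.6667)·(-1.5)) / 5 = 4/5 = 0.8
  s[B,B] = ((-0.5)·(-0.5) + (-2.5)·(-2.5) + (3.5)·(3.5) + (0.5)·(0.5) + (0.5)·(0.5) + (-1.5)·(-1.5)) / 5 = 21.5/5 = 4.3
  Sample standard deviations s_i = √(s[i,i]):
  s(A) = √(5.4667) = 2.3381
  s(B) = √(4.3) = 2.0736

Step 3 — r_{ij} = s_{ij} / (s_i · s_j):
  r[A,A] = 1 (diagonal).
  r[A,B] = 0.8 / (2.3381 · 2.0736) = 0.8 / 4.8484 = 0.165
  r[B,B] = 1 (diagonal).

R is symmetric with unit diagonal. Assembling:

R = [[1, 0.165],
 [0.165, 1]]


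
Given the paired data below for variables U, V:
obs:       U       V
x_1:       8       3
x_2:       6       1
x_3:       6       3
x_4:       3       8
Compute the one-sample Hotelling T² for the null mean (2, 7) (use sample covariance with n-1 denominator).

Step 1 — sample mean vector:
  mean(U) = (8 + 6 + 6 + 3) / 4 = 23/4 = 5.75
  mean(V) = (3 + 1 + 3 + 8) / 4 = 15/4 = 3.75
  x̄ = (5.75, 3.75),  deviation x̄ - mu_0 = (5.75, 3.75) - (2, 7) = (3.75, -3.25).

Step 2 — sample covariance matrix, S[i,j] = (1/(n-1)) · Σ_k (x_{k,i} - mean_i) · (x_{k,j} - mean_j), divisor n-1 = 3:
  S[U,U] = ((2.25)·(2.25) + (0.25)·(0.25) + (0.25)·(0.25) + (-2.75)·(-2.75)) / 3 = 12.75/3 = 4.25
  S[U,V] = ((2.25)·(-0.75) + (0.25)·(-2.75) + (0.25)·(-0.75) + (-2.75)·(4.25)) / 3 = -14.25/3 = -4.75
  S[V,V] = ((-0.75)·(-0.75) + (-2.75)·(-2.75) + (-0.75)·(-0.75) + (4.25)·(4.25)) / 3 = 26.75/3 = 8.9167
  S = [[4.25, -4.75],
 [-4.75, 8.9167]].

Step 3 — invert S. det(S) = 4.25·8.9167 - (-4.75)² = 15.3333.
  S^{-1} = (1/det) · [[d, -b], [-b, a]] = [[0.5815, 0.3098],
 [0.3098, 0.2772]].

Step 4 — quadratic form (x̄ - mu_0)^T · S^{-1} · (x̄ - mu_0):
  S^{-1} · (x̄ - mu_0) = (1.1739, 0.2609),
  (x̄ - mu_0)^T · [...] = (3.75)·(1.1739) + (-3.25)·(0.2609) = 3.5543.

Step 5 — scale by n: T² = 4 · 3.5543 = 14.2174.

T² ≈ 14.2174


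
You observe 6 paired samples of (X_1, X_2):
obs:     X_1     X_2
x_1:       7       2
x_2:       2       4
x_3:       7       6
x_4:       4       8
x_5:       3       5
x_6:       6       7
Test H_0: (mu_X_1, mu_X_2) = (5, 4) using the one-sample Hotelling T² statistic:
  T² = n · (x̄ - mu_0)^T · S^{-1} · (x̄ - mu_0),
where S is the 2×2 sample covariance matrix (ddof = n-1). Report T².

Step 1 — sample mean vector:
  mean(X_1) = (7 + 2 + 7 + 4 + 3 + 6) / 6 = 29/6 = 4.8333
  mean(X_2) = (2 + 4 + 6 + 8 + 5 + 7) / 6 = 32/6 = 5.3333
  x̄ = (4.8333, 5.3333),  deviation x̄ - mu_0 = (4.8333, 5.3333) - (5, 4) = (-0.1667, 1.3333).

Step 2 — sample covariance matrix, S[i,j] = (1/(n-1)) · Σ_k (x_{k,i} - mean_i) · (x_{k,j} - mean_j), divisor n-1 = 5:
  S[X_1,X_1] = ((2.1667)·(2.1667) + (-2.8333)·(-2.8333) + (2.1667)·(2.1667) + (-0.8333)·(-0.8333) + (-1.8333)·(-1.8333) + (1.1667)·(1.1667)) / 5 = 22.8333/5 = 4.5667
  S[X_1,X_2] = ((2.1667)·(-3.3333) + (-2.8333)·(-1.3333) + (2.1667)·(0.6667) + (-0.8333)·(2.6667) + (-1.8333)·(-0.3333) + (1.1667)·(1.6667)) / 5 = -1.6667/5 = -0.3333
  S[X_2,X_2] = ((-3.3333)·(-3.3333) + (-1.3333)·(-1.3333) + (0.6667)·(0.6667) + (2.6667)·(2.6667) + (-0.3333)·(-0.3333) + (1.6667)·(1.6667)) / 5 = 23.3333/5 = 4.6667
  S = [[4.5667, -0.3333],
 [-0.3333, 4.6667]].

Step 3 — invert S. det(S) = 4.5667·4.6667 - (-0.3333)² = 21.2.
  S^{-1} = (1/det) · [[d, -b], [-b, a]] = [[0.2201, 0.0157],
 [0.0157, 0.2154]].

Step 4 — quadratic form (x̄ - mu_0)^T · S^{-1} · (x̄ - mu_0):
  S^{-1} · (x̄ - mu_0) = (-0.0157, 0.2846),
  (x̄ - mu_0)^T · [...] = (-0.1667)·(-0.0157) + (1.3333)·(0.2846) = 0.3821.

Step 5 — scale by n: T² = 6 · 0.3821 = 2.2925.

T² ≈ 2.2925


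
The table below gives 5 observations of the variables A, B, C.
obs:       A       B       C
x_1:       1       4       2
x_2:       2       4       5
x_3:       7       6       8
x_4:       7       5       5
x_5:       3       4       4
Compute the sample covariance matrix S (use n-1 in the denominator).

Step 1 — column means:
  mean(A) = (1 + 2 + 7 + 7 + 3) / 5 = 20/5 = 4
  mean(B) = (4 + 4 + 6 + 5 + 4) / 5 = 23/5 = 4.6
  mean(C) = (2 + 5 + 8 + 5 + 4) / 5 = 24/5 = 4.8

Step 2 — sample covariance S[i,j] = (1/(n-1)) · Σ_k (x_{k,i} - mean_i) · (x_{k,j} - mean_j), with n-1 = 4.
  S[A,A] = ((-3)·(-3) + (-2)·(-2) + (3)·(3) + (3)·(3) + (-1)·(-1)) / 4 = 32/4 = 8
  S[A,B] = ((-3)·(-0.6) + (-2)·(-0.6) + (3)·(1.4) + (3)·(0.4) + (-1)·(-0.6)) / 4 = 9/4 = 2.25
  S[A,C] = ((-3)·(-2.8) + (-2)·(0.2) + (3)·(3.2) + (3)·(0.2) + (-1)·(-0.8)) / 4 = 19/4 = 4.75
  S[B,B] = ((-0.6)·(-0.6) + (-0.6)·(-0.6) + (1.4)·(1.4) + (0.4)·(0.4) + (-0.6)·(-0.6)) / 4 = 3.2/4 = 0.8
  S[B,C] = ((-0.6)·(-2.8) + (-0.6)·(0.2) + (1.4)·(3.2) + (0.4)·(0.2) + (-0.6)·(-0.8)) / 4 = 6.6/4 = 1.65
  S[C,C] = ((-2.8)·(-2.8) + (0.2)·(0.2) + (3.2)·(3.2) + (0.2)·(0.2) + (-0.8)·(-0.8)) / 4 = 18.8/4 = 4.7

S is symmetric (S[j,i] = S[i,j]). Assembling:

S = [[8, 2.25, 4.75],
 [2.25, 0.8, 1.65],
 [4.75, 1.65, 4.7]]


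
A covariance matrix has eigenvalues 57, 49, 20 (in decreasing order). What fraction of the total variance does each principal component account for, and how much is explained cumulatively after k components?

Step 1 — total variance = trace(Sigma) = Σ λ_i = 57 + 49 + 20 = 126.

Step 2 — fraction explained by component i = λ_i / Σ λ:
  PC1: 57/126 = 0.4524
  PC2: 49/126 = 0.3889
  PC3: 20/126 = 0.1587

Step 3 — cumulative fraction after k components = (λ_1 + ... + λ_k) / Σ λ:
  k = 1: 57/126 = 0.4524
  k = 2: (57 + 49)/126 = 106/126 = 0.8413
  k = 3: (57 + 49 + 20)/126 = 126/126 = 1

Summary (fraction, with percent):

explained: PC1 0.4524 (45.24%), PC2 0.3889 (38.89%), PC3 0.1587 (15.87%);  cumulative: 0.4524, 0.8413, 1


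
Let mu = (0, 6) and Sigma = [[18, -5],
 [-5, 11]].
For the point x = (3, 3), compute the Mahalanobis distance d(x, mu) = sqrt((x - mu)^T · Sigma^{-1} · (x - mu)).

Step 1 — centre the observation: (x - mu) = (3, -3).

Step 2 — invert Sigma. det(Sigma) = 18·11 - (-5)² = 173.
  Sigma^{-1} = (1/det) · [[d, -b], [-b, a]] = [[0.0636, 0.0289],
 [0.0289, 0.104]].

Step 3 — form the quadratic (x - mu)^T · Sigma^{-1} · (x - mu):
  Sigma^{-1} · (x - mu) = (0.104, -0.2254).
  (x - mu)^T · [Sigma^{-1} · (x - mu)] = (3)·(0.104) + (-3)·(-0.2254) = 0.9884.

Step 4 — take square root: d = √(0.9884) ≈ 0.9942.

d(x, mu) = √(0.9884) ≈ 0.9942


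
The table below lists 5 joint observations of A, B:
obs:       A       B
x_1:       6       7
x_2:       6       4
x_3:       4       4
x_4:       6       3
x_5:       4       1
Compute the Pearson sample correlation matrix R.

Step 1 — column means:
  mean(A) = (6 + 6 + 4 + 6 + 4) / 5 = 26/5 = 5.2
  mean(B) = (7 + 4 + 4 + 3 + 1) / 5 = 19/5 = 3.8

Step 2 — sample variances and covariances s[i,j] = (1/(n-1)) · Σ_k (x_{k,i} - mean_i) · (x_{k,j} - mean_j), with n-1 = 4:
  s[A,A] = ((0.8)·(0.8) + (0.8)·(0.8) + (-1.2)·(-1.2) + (0.8)·(0.8) + (-1.2)·(-1.2)) / 4 = 4.8/4 = 1.2
  s[A,B] = ((0.8)·(3.2) + (0.8)·(0.2) + (-1.2)·(0.2) + (0.8)·(-0.8) + (-1.2)·(-2.8)) / 4 = 5.2/4 = 1.3
  s[B,B] = ((3.2)·(3.2) + (0.2)·(0.2) + (0.2)·(0.2) + (-0.8)·(-0.8) + (-2.8)·(-2.8)) / 4 = 18.8/4 = 4.7
  Sample standard deviations s_i = √(s[i,i]):
  s(A) = √(1.2) = 1.0954
  s(B) = √(4.7) = 2.1679

Step 3 — r_{ij} = s_{ij} / (s_i · s_j):
  r[A,A] = 1 (diagonal).
  r[A,B] = 1.3 / (1.0954 · 2.1679) = 1.3 / 2.3749 = 0.5474
  r[B,B] = 1 (diagonal).

R is symmetric with unit diagonal. Assembling:

R = [[1, 0.5474],
 [0.5474, 1]]


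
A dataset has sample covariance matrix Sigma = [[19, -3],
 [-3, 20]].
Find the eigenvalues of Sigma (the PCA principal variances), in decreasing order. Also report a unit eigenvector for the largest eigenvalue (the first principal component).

Step 1 — characteristic polynomial of 2×2 Sigma:
  det(Sigma - λI) = λ² - trace · λ + det = 0.
  trace = 19 + 20 = 39, det = 19·20 - (-3)² = 371.
Step 2 — discriminant:
  Δ = trace² - 4·det = 1521 - 1484 = 37.
Step 3 — eigenvalues:
  λ = (trace ± √Δ)/2 = (39 ± 6.0828)/2,
  λ_1 = 22.5414,  λ_2 = 16.4586.

Step 4 — unit eigenvector for λ_1: solve (Sigma - λ_1 I)v = 0. First row:
  (19 - 22.5414)·v_x + (-3)·v_y = 0, i.e. (-3.5414)·v_x + (-3)·v_y = 0,
  so v ∝ (b, λ_1 - a) = (-3, 3.5414); multiply by -1 so the first entry is positive: u = (3, -3.5414).
  ||u|| = √((3)² + (-3.5414)²) = √(21.5414) ≈ 4.6413,
  v_1 = u/||u|| ≈ (0.6464, -0.763) (||v_1|| = 1).

λ_1 = 22.5414,  λ_2 = 16.4586;  v_1 ≈ (0.6464, -0.763)


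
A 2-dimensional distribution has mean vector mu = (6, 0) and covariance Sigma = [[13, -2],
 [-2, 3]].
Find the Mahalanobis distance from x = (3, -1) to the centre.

Step 1 — centre the observation: (x - mu) = (-3, -1).

Step 2 — invert Sigma. det(Sigma) = 13·3 - (-2)² = 35.
  Sigma^{-1} = (1/det) · [[d, -b], [-b, a]] = [[0.0857, 0.0571],
 [0.0571, 0.3714]].

Step 3 — form the quadratic (x - mu)^T · Sigma^{-1} · (x - mu):
  Sigma^{-1} · (x - mu) = (-0.3143, -0.5429).
  (x - mu)^T · [Sigma^{-1} · (x - mu)] = (-3)·(-0.3143) + (-1)·(-0.5429) = 1.4857.

Step 4 — take square root: d = √(1.4857) ≈ 1.2189.

d(x, mu) = √(1.4857) ≈ 1.2189


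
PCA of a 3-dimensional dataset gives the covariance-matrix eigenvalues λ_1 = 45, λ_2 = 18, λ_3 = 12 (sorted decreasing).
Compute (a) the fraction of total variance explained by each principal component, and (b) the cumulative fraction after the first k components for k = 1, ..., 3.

Step 1 — total variance = trace(Sigma) = Σ λ_i = 45 + 18 + 12 = 75.

Step 2 — fraction explained by component i = λ_i / Σ λ:
  PC1: 45/75 = 0.6
  PC2: 18/75 = 0.24
  PC3: 12/75 = 0.16

Step 3 — cumulative fraction after k components = (λ_1 + ... + λ_k) / Σ λ:
  k = 1: 45/75 = 0.6
  k = 2: (45 + 18)/75 = 63/75 = 0.84
  k = 3: (45 + 18 + 12)/75 = 75/75 = 1

Summary (fraction, with percent):

explained: PC1 0.6 (60%), PC2 0.24 (24%), PC3 0.16 (16%);  cumulative: 0.6, 0.84, 1


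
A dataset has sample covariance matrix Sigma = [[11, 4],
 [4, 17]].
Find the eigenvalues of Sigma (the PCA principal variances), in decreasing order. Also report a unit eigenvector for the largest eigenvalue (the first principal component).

Step 1 — characteristic polynomial of 2×2 Sigma:
  det(Sigma - λI) = λ² - trace · λ + det = 0.
  trace = 11 + 17 = 28, det = 11·17 - (4)² = 171.
Step 2 — discriminant:
  Δ = trace² - 4·det = 784 - 684 = 100.
Step 3 — eigenvalues:
  λ = (trace ± √Δ)/2 = (28 ± 10)/2,
  λ_1 = 19,  λ_2 = 9.

Step 4 — unit eigenvector for λ_1: solve (Sigma - λ_1 I)v = 0. First row:
  (11 - 19)·v_x + (4)·v_y = 0, i.e. (-8)·v_x + (4)·v_y = 0,
  so v ∝ (b, λ_1 - a) = (4, 8) = u.
  ||u|| = √((4)² + (8)²) = √(80) ≈ 8.9443,
  v_1 = u/||u|| ≈ (0.4472, 0.8944) (||v_1|| = 1).

λ_1 = 19,  λ_2 = 9;  v_1 ≈ (0.4472, 0.8944)


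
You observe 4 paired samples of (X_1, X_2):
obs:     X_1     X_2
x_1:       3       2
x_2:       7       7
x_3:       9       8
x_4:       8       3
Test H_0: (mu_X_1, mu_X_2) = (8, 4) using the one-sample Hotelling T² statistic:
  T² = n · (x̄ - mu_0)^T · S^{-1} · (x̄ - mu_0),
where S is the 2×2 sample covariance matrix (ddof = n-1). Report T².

Step 1 — sample mean vector:
  mean(X_1) = (3 + 7 + 9 + 8) / 4 = 27/4 = 6.75
  mean(X_2) = (2 + 7 + 8 + 3) / 4 = 20/4 = 5
  x̄ = (6.75, 5),  deviation x̄ - mu_0 = (6.75, 5) - (8, 4) = (-1.25, 1).

Step 2 — sample covariance matrix, S[i,j] = (1/(n-1)) · Σ_k (x_{k,i} - mean_i) · (x_{k,j} - mean_j), divisor n-1 = 3:
  S[X_1,X_1] = ((-3.75)·(-3.75) + (0.25)·(0.25) + (2.25)·(2.25) + (1.25)·(1.25)) / 3 = 20.75/3 = 6.9167
  S[X_1,X_2] = ((-3.75)·(-3) + (0.25)·(2) + (2.25)·(3) + (1.25)·(-2)) / 3 = 16/3 = 5.3333
  S[X_2,X_2] = ((-3)·(-3) + (2)·(2) + (3)·(3) + (-2)·(-2)) / 3 = 26/3 = 8.6667
  S = [[6.9167, 5.3333],
 [5.3333, 8.6667]].

Step 3 — invert S. det(S) = 6.9167·8.6667 - (5.3333)² = 31.5.
  S^{-1} = (1/det) · [[d, -b], [-b, a]] = [[0.2751, -0.1693],
 [-0.1693, 0.2196]].

Step 4 — quadratic form (x̄ - mu_0)^T · S^{-1} · (x̄ - mu_0):
  S^{-1} · (x̄ - mu_0) = (-0.5132, 0.4312),
  (x̄ - mu_0)^T · [...] = (-1.25)·(-0.5132) + (1)·(0.4312) = 1.0728.

Step 5 — scale by n: T² = 4 · 1.0728 = 4.291.

T² ≈ 4.291


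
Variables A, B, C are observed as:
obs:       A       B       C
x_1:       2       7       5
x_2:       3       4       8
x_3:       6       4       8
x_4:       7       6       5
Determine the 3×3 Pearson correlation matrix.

Step 1 — column means:
  mean(A) = (2 + 3 + 6 + 7) / 4 = 18/4 = 4.5
  mean(B) = (7 + 4 + 4 + 6) / 4 = 21/4 = 5.25
  mean(C) = (5 + 8 + 8 + 5) / 4 = 26/4 = 6.5

Step 2 — sample variances and covariances s[i,j] = (1/(n-1)) · Σ_k (x_{k,i} - mean_i) · (x_{k,j} - mean_j), with n-1 = 3:
  s[A,A] = ((-2.5)·(-2.5) + (-1.5)·(-1.5) + (1.5)·(1.5) + (2.5)·(2.5)) / 3 = 17/3 = 5.6667
  s[A,B] = ((-2.5)·(1.75) + (-1.5)·(-1.25) + (1.5)·(-1.25) + (2.5)·(0.75)) / 3 = -2.5/3 = -0.8333
  s[A,C] = ((-2.5)·(-1.5) + (-1.5)·(1.5) + (1.5)·(1.5) + (2.5)·(-1.5)) / 3 = 0/3 = 0
  s[B,B] = ((1.75)·(1.75) + (-1.25)·(-1.25) + (-1.25)·(-1.25) + (0.75)·(0.75)) / 3 = 6.75/3 = 2.25
  s[B,C] = ((1.75)·(-1.5) + (-1.25)·(1.5) + (-1.25)·(1.5) + (0.75)·(-1.5)) / 3 = -7.5/3 = -2.5
  s[C,C] = ((-1.5)·(-1.5) + (1.5)·(1.5) + (1.5)·(1.5) + (-1.5)·(-1.5)) / 3 = 9/3 = 3
  Sample standard deviations s_i = √(s[i,i]):
  s(A) = √(5.6667) = 2.3805
  s(B) = √(2.25) = 1.5
  s(C) = √(3) = 1.7321

Step 3 — r_{ij} = s_{ij} / (s_i · s_j):
  r[A,A] = 1 (diagonal).
  r[A,B] = -0.8333 / (2.3805 · 1.5) = -0.8333 / 3.5707 = -0.2334
  r[A,C] = 0 / (2.3805 · 1.7321) = 0 / 4.1231 = 0
  r[B,B] = 1 (diagonal).
  r[B,C] = -2.5 / (1.5 · 1.7321) = -2.5 / 2.5981 = -0.9623
  r[C,C] = 1 (diagonal).

R is symmetric with unit diagonal. Assembling:

R = [[1, -0.2334, 0],
 [-0.2334, 1, -0.9623],
 [0, -0.9623, 1]]


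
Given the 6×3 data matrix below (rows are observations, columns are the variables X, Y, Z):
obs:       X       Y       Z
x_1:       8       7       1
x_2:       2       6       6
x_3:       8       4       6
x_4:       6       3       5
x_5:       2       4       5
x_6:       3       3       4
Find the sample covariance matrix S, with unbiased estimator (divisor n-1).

Step 1 — column means:
  mean(X) = (8 + 2 + 8 + 6 + 2 + 3) / 6 = 29/6 = 4.8333
  mean(Y) = (7 + 6 + 4 + 3 + 4 + 3) / 6 = 27/6 = 4.5
  mean(Z) = (1 + 6 + 6 + 5 + 5 + 4) / 6 = 27/6 = 4.5

Step 2 — sample covariance S[i,j] = (1/(n-1)) · Σ_k (x_{k,i} - mean_i) · (x_{k,j} - mean_j), with n-1 = 5.
  S[X,X] = ((3.1667)·(3.1667) + (-2.8333)·(-2.8333) + (3.1667)·(3.1667) + (1.1667)·(1.1667) + (-2.8333)·(-2.8333) + (-1.8333)·(-1.8333)) / 5 = 40.8333/5 = 8.1667
  S[X,Y] = ((3.1667)·(2.5) + (-2.8333)·(1.5) + (3.1667)·(-0.5) + (1.1667)·(-1.5) + (-2.8333)·(-0.5) + (-1.8333)·(-1.5)) / 5 = 4.5/5 = 0.9
  S[X,Z] = ((3.1667)·(-3.5) + (-2.8333)·(1.5) + (3.1667)·(1.5) + (1.1667)·(0.5) + (-2.8333)·(0.5) + (-1.8333)·(-0.5)) / 5 = -10.5/5 = -2.1
  S[Y,Y] = ((2.5)·(2.5) + (1.5)·(1.5) + (-0.5)·(-0.5) + (-1.5)·(-1.5) + (-0.5)·(-0.5) + (-1.5)·(-1.5)) / 5 = 13.5/5 = 2.7
  S[Y,Z] = ((2.5)·(-3.5) + (1.5)·(1.5) + (-0.5)·(1.5) + (-1.5)·(0.5) + (-0.5)·(0.5) + (-1.5)·(-0.5)) / 5 = -7.5/5 = -1.5
  S[Z,Z] = ((-3.5)·(-3.5) + (1.5)·(1.5) + (1.5)·(1.5) + (0.5)·(0.5) + (0.5)·(0.5) + (-0.5)·(-0.5)) / 5 = 17.5/5 = 3.5

S is symmetric (S[j,i] = S[i,j]). Assembling:

S = [[8.1667, 0.9, -2.1],
 [0.9, 2.7, -1.5],
 [-2.1, -1.5, 3.5]]


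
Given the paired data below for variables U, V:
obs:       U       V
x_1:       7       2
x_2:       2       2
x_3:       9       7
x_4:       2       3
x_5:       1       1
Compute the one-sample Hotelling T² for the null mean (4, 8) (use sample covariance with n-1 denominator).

Step 1 — sample mean vector:
  mean(U) = (7 + 2 + 9 + 2 + 1) / 5 = 21/5 = 4.2
  mean(V) = (2 + 2 + 7 + 3 + 1) / 5 = 15/5 = 3
  x̄ = (4.2, 3),  deviation x̄ - mu_0 = (4.2, 3) - (4, 8) = (0.2, -5).

Step 2 — sample covariance matrix, S[i,j] = (1/(n-1)) · Σ_k (x_{k,i} - mean_i) · (x_{k,j} - mean_j), divisor n-1 = 4:
  S[U,U] = ((2.8)·(2.8) + (-2.2)·(-2.2) + (4.8)·(4.8) + (-2.2)·(-2.2) + (-3.2)·(-3.2)) / 4 = 50.8/4 = 12.7
  S[U,V] = ((2.8)·(-1) + (-2.2)·(-1) + (4.8)·(4) + (-2.2)·(0) + (-3.2)·(-2)) / 4 = 25/4 = 6.25
  S[V,V] = ((-1)·(-1) + (-1)·(-1) + (4)·(4) + (0)·(0) + (-2)·(-2)) / 4 = 22/4 = 5.5
  S = [[12.7, 6.25],
 [6.25, 5.5]].

Step 3 — invert S. det(S) = 12.7·5.5 - (6.25)² = 30.7875.
  S^{-1} = (1/det) · [[d, -b], [-b, a]] = [[0.1786, -0.203],
 [-0.203, 0.4125]].

Step 4 — quadratic form (x̄ - mu_0)^T · S^{-1} · (x̄ - mu_0):
  S^{-1} · (x̄ - mu_0) = (1.0508, -2.1031),
  (x̄ - mu_0)^T · [...] = (0.2)·(1.0508) + (-5)·(-2.1031) = 10.7258.

Step 5 — scale by n: T² = 5 · 10.7258 = 53.6289.

T² ≈ 53.6289


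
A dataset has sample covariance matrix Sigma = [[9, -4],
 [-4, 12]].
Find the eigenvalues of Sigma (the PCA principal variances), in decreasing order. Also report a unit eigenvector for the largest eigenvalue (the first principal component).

Step 1 — characteristic polynomial of 2×2 Sigma:
  det(Sigma - λI) = λ² - trace · λ + det = 0.
  trace = 9 + 12 = 21, det = 9·12 - (-4)² = 92.
Step 2 — discriminant:
  Δ = trace² - 4·det = 441 - 368 = 73.
Step 3 — eigenvalues:
  λ = (trace ± √Δ)/2 = (21 ± 8.544)/2,
  λ_1 = 14.772,  λ_2 = 6.228.

Step 4 — unit eigenvector for λ_1: solve (Sigma - λ_1 I)v = 0. First row:
  (9 - 14.772)·v_x + (-4)·v_y = 0, i.e. (-5.772)·v_x + (-4)·v_y = 0,
  so v ∝ (b, λ_1 - a) = (-4, 5.772); multiply by -1 so the first entry is positive: u = (4, -5.772).
  ||u|| = √((4)² + (-5.772)²) = √(49.316) ≈ 7.0225,
  v_1 = u/||u|| ≈ (0.5696, -0.8219) (||v_1|| = 1).

λ_1 = 14.772,  λ_2 = 6.228;  v_1 ≈ (0.5696, -0.8219)


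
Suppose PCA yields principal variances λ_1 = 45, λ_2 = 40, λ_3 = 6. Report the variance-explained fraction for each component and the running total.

Step 1 — total variance = trace(Sigma) = Σ λ_i = 45 + 40 + 6 = 91.

Step 2 — fraction explained by component i = λ_i / Σ λ:
  PC1: 45/91 = 0.4945
  PC2: 40/91 = 0.4396
  PC3: 6/91 = 0.0659

Step 3 — cumulative fraction after k components = (λ_1 + ... + λ_k) / Σ λ:
  k = 1: 45/91 = 0.4945
  k = 2: (45 + 40)/91 = 85/91 = 0.9341
  k = 3: (45 + 40 + 6)/91 = 91/91 = 1

Summary (fraction, with percent):

explained: PC1 0.4945 (49.45%), PC2 0.4396 (43.96%), PC3 0.0659 (6.59%);  cumulative: 0.4945, 0.9341, 1


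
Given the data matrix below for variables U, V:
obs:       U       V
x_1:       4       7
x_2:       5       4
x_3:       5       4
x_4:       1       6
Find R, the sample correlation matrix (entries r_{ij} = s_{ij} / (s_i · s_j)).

Step 1 — column means:
  mean(U) = (4 + 5 + 5 + 1) / 4 = 15/4 = 3.75
  mean(V) = (7 + 4 + 4 + 6) / 4 = 21/4 = 5.25

Step 2 — sample variances and covariances s[i,j] = (1/(n-1)) · Σ_k (x_{k,i} - mean_i) · (x_{k,j} - mean_j), with n-1 = 3:
  s[U,U] = ((0.25)·(0.25) + (1.25)·(1.25) + (1.25)·(1.25) + (-2.75)·(-2.75)) / 3 = 10.75/3 = 3.5833
  s[U,V] = ((0.25)·(1.75) + (1.25)·(-1.25) + (1.25)·(-1.25) + (-2.75)·(0.75)) / 3 = -4.75/3 = -1.5833
  s[V,V] = ((1.75)·(1.75) + (-1.25)·(-1.25) + (-1.25)·(-1.25) + (0.75)·(0.75)) / 3 = 6.75/3 = 2.25
  Sample standard deviations s_i = √(s[i,i]):
  s(U) = √(3.5833) = 1.893
  s(V) = √(2.25) = 1.5

Step 3 — r_{ij} = s_{ij} / (s_i · s_j):
  r[U,U] = 1 (diagonal).
  r[U,V] = -1.5833 / (1.893 · 1.5) = -1.5833 / 2.8395 = -0.5576
  r[V,V] = 1 (diagonal).

R is symmetric with unit diagonal. Assembling:

R = [[1, -0.5576],
 [-0.5576, 1]]


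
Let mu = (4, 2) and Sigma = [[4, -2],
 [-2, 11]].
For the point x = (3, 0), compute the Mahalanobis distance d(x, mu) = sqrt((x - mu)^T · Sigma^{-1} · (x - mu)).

Step 1 — centre the observation: (x - mu) = (-1, -2).

Step 2 — invert Sigma. det(Sigma) = 4·11 - (-2)² = 40.
  Sigma^{-1} = (1/det) · [[d, -b], [-b, a]] = [[0.275, 0.05],
 [0.05, 0.1]].

Step 3 — form the quadratic (x - mu)^T · Sigma^{-1} · (x - mu):
  Sigma^{-1} · (x - mu) = (-0.375, -0.25).
  (x - mu)^T · [Sigma^{-1} · (x - mu)] = (-1)·(-0.375) + (-2)·(-0.25) = 0.875.

Step 4 — take square root: d = √(0.875) ≈ 0.9354.

d(x, mu) = √(0.875) ≈ 0.9354


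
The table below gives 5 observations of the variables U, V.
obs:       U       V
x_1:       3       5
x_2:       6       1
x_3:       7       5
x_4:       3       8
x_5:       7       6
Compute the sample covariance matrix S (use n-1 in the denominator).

Step 1 — column means:
  mean(U) = (3 + 6 + 7 + 3 + 7) / 5 = 26/5 = 5.2
  mean(V) = (5 + 1 + 5 + 8 + 6) / 5 = 25/5 = 5

Step 2 — sample covariance S[i,j] = (1/(n-1)) · Σ_k (x_{k,i} - mean_i) · (x_{k,j} - mean_j), with n-1 = 4.
  S[U,U] = ((-2.2)·(-2.2) + (0.8)·(0.8) + (1.8)·(1.8) + (-2.2)·(-2.2) + (1.8)·(1.8)) / 4 = 16.8/4 = 4.2
  S[U,V] = ((-2.2)·(0) + (0.8)·(-4) + (1.8)·(0) + (-2.2)·(3) + (1.8)·(1)) / 4 = -8/4 = -2
  S[V,V] = ((0)·(0) + (-4)·(-4) + (0)·(0) + (3)·(3) + (1)·(1)) / 4 = 26/4 = 6.5

S is symmetric (S[j,i] = S[i,j]). Assembling:

S = [[4.2, -2],
 [-2, 6.5]]


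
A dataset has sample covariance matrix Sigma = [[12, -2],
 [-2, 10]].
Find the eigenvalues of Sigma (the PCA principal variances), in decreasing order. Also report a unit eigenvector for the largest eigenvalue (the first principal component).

Step 1 — characteristic polynomial of 2×2 Sigma:
  det(Sigma - λI) = λ² - trace · λ + det = 0.
  trace = 12 + 10 = 22, det = 12·10 - (-2)² = 116.
Step 2 — discriminant:
  Δ = trace² - 4·det = 484 - 464 = 20.
Step 3 — eigenvalues:
  λ = (trace ± √Δ)/2 = (22 ± 4.4721)/2,
  λ_1 = 13.2361,  λ_2 = 8.7639.

Step 4 — unit eigenvector for λ_1: solve (Sigma - λ_1 I)v = 0. First row:
  (12 - 13.2361)·v_x + (-2)·v_y = 0, i.e. (-1.2361)·v_x + (-2)·v_y = 0,
  so v ∝ (b, λ_1 - a) = (-2, 1.2361); multiply by -1 so the first entry is positive: u = (2, -1.2361).
  ||u|| = √((2)² + (-1.2361)²) = √(5.5279) ≈ 2.3511,
  v_1 = u/||u|| ≈ (0.8507, -0.5257) (||v_1|| = 1).

λ_1 = 13.2361,  λ_2 = 8.7639;  v_1 ≈ (0.8507, -0.5257)


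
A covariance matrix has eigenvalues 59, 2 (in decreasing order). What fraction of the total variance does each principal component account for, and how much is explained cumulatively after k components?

Step 1 — total variance = trace(Sigma) = Σ λ_i = 59 + 2 = 61.

Step 2 — fraction explained by component i = λ_i / Σ λ:
  PC1: 59/61 = 0.9672
  PC2: 2/61 = 0.0328

Step 3 — cumulative fraction after k components = (λ_1 + ... + λ_k) / Σ λ:
  k = 1: 59/61 = 0.9672
  k = 2: (59 + 2)/61 = 61/61 = 1

Summary (fraction, with percent):

explained: PC1 0.9672 (96.72%), PC2 0.0328 (3.28%);  cumulative: 0.9672, 1


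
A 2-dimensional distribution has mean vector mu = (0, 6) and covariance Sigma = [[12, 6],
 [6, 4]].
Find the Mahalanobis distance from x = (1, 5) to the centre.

Step 1 — centre the observation: (x - mu) = (1, -1).

Step 2 — invert Sigma. det(Sigma) = 12·4 - (6)² = 12.
  Sigma^{-1} = (1/det) · [[d, -b], [-b, a]] = [[0.3333, -0.5],
 [-0.5, 1]].

Step 3 — form the quadratic (x - mu)^T · Sigma^{-1} · (x - mu):
  Sigma^{-1} · (x - mu) = (0.8333, -1.5).
  (x - mu)^T · [Sigma^{-1} · (x - mu)] = (1)·(0.8333) + (-1)·(-1.5) = 2.3333.

Step 4 — take square root: d = √(2.3333) ≈ 1.5275.

d(x, mu) = √(2.3333) ≈ 1.5275


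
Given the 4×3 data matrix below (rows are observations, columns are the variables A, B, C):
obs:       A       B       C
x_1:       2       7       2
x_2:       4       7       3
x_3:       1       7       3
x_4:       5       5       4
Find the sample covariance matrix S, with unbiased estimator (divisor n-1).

Step 1 — column means:
  mean(A) = (2 + 4 + 1 + 5) / 4 = 12/4 = 3
  mean(B) = (7 + 7 + 7 + 5) / 4 = 26/4 = 6.5
  mean(C) = (2 + 3 + 3 + 4) / 4 = 12/4 = 3

Step 2 — sample covariance S[i,j] = (1/(n-1)) · Σ_k (x_{k,i} - mean_i) · (x_{k,j} - mean_j), with n-1 = 3.
  S[A,A] = ((-1)·(-1) + (1)·(1) + (-2)·(-2) + (2)·(2)) / 3 = 10/3 = 3.3333
  S[A,B] = ((-1)·(0.5) + (1)·(0.5) + (-2)·(0.5) + (2)·(-1.5)) / 3 = -4/3 = -1.3333
  S[A,C] = ((-1)·(-1) + (1)·(0) + (-2)·(0) + (2)·(1)) / 3 = 3/3 = 1
  S[B,B] = ((0.5)·(0.5) + (0.5)·(0.5) + (0.5)·(0.5) + (-1.5)·(-1.5)) / 3 = 3/3 = 1
  S[B,C] = ((0.5)·(-1) + (0.5)·(0) + (0.5)·(0) + (-1.5)·(1)) / 3 = -2/3 = -0.6667
  S[C,C] = ((-1)·(-1) + (0)·(0) + (0)·(0) + (1)·(1)) / 3 = 2/3 = 0.6667

S is symmetric (S[j,i] = S[i,j]). Assembling:

S = [[3.3333, -1.3333, 1],
 [-1.3333, 1, -0.6667],
 [1, -0.6667, 0.6667]]
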